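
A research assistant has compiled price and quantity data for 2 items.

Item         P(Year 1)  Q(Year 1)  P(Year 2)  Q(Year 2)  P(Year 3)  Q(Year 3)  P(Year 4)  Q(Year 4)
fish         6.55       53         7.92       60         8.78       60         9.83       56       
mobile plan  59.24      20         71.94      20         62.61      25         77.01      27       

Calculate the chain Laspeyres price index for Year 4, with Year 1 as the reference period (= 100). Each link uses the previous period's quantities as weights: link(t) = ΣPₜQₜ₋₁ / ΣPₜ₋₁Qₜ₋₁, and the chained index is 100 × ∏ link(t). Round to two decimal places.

135.56

Link Year 1→Year 2:
ΣP(Year 2)Q(Year 1) = 7.92×53 + 71.94×20 = 419.76 + 1438.8 = 1858.56
ΣP(Year 1)Q(Year 1) = 6.55×53 + 59.24×20 = 347.15 + 1184.8 = 1531.95
link = 1858.56/1531.95 = 1.213199
Link Year 2→Year 3:
ΣP(Year 3)Q(Year 2) = 8.78×60 + 62.61×20 = 526.8 + 1252.2 = 1779
ΣP(Year 2)Q(Year 2) = 7.92×60 + 71.94×20 = 475.2 + 1438.8 = 1914
link = 1779/1914 = 0.929467
Link Year 3→Year 4:
ΣP(Year 4)Q(Year 3) = 9.83×60 + 77.01×25 = 589.8 + 1925.25 = 2515.05
ΣP(Year 3)Q(Year 3) = 8.78×60 + 62.61×25 = 526.8 + 1565.25 = 2092.05
link = 2515.05/2092.05 = 1.202194
Chained index = 100 × 1.213199 × 0.929467 × 1.202194 = 135.5628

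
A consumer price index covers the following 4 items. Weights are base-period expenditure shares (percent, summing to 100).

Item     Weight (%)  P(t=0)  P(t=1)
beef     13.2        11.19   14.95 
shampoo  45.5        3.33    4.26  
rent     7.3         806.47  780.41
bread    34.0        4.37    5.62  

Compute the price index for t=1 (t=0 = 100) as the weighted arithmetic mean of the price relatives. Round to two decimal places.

beef: 13.2 × (14.95/11.19) = 13.2 × 1.336014 = 17.6354
shampoo: 45.5 × (4.26/3.33) = 45.5 × 1.279279 = 58.2072
rent: 7.3 × (780.41/806.47) = 7.3 × 0.967686 = 7.0641
bread: 34.0 × (5.62/4.37) = 34.0 × 1.286041 = 43.7254
Index = Σ wᵢ·(p₁ᵢ/p₀ᵢ) = 17.6354 + 58.2072 + 7.0641 + 43.7254 = 126.6321

126.63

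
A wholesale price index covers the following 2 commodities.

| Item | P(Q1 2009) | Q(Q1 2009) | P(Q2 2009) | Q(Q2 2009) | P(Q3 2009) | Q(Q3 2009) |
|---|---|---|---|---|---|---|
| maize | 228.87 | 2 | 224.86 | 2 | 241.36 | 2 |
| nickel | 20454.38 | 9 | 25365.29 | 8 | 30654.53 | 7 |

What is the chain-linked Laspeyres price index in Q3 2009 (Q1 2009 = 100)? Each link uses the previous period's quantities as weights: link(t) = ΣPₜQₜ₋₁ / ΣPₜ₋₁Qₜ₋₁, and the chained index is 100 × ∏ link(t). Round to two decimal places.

Link Q1 2009→Q2 2009:
ΣP(Q2 2009)Q(Q1 2009) = 224.86×2 + 25365.29×9 = 449.72 + 228287.61 = 228737.33
ΣP(Q1 2009)Q(Q1 2009) = 228.87×2 + 20454.38×9 = 457.74 + 184089.42 = 184547.16
link = 228737.33/184547.16 = 1.239452
Link Q2 2009→Q3 2009:
ΣP(Q3 2009)Q(Q2 2009) = 241.36×2 + 30654.53×8 = 482.72 + 245236.24 = 245718.96
ΣP(Q2 2009)Q(Q2 2009) = 224.86×2 + 25365.29×8 = 449.72 + 202922.32 = 203372.04
link = 245718.96/203372.04 = 1.208224
Chained index = 100 × 1.239452 × 1.208224 = 149.7535

149.75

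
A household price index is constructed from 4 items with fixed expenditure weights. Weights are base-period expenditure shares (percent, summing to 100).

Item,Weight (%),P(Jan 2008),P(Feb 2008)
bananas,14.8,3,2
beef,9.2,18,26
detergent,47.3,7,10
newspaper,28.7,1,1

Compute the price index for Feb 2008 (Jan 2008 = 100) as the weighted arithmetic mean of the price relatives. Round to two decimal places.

bananas: 14.8 × (2/3) = 14.8 × 0.666667 = 9.8667
beef: 9.2 × (26/18) = 9.2 × 1.444444 = 13.2889
detergent: 47.3 × (10/7) = 47.3 × 1.428571 = 67.5714
newspaper: 28.7 × (1/1) = 28.7 × 1.000000 = 28.7000
Index = Σ wᵢ·(p₁ᵢ/p₀ᵢ) = 9.8667 + 13.2889 + 67.5714 + 28.7000 = 119.4270

119.43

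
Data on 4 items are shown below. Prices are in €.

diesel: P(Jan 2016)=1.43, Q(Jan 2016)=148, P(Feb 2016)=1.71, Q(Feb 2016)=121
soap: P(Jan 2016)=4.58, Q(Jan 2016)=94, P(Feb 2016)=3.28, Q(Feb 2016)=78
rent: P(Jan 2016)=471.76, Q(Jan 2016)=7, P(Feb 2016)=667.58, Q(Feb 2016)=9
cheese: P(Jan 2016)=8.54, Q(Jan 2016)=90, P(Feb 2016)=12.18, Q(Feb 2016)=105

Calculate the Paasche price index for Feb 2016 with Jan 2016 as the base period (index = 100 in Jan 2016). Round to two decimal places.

Paasche price index uses current-period quantities as weights.
ΣP(Feb 2016)·Q(Feb 2016) = 1.71×121 + 3.28×78 + 667.58×9 + 12.18×105 = 206.91 + 255.84 + 6008.22 + 1278.9 = 7749.87
ΣP(Jan 2016)·Q(Feb 2016) = 1.43×121 + 4.58×78 + 471.76×9 + 8.54×105 = 173.03 + 357.24 + 4245.84 + 896.7 = 5672.81
Index = 7749.87 / 5672.81 × 100 = 136.6143

136.61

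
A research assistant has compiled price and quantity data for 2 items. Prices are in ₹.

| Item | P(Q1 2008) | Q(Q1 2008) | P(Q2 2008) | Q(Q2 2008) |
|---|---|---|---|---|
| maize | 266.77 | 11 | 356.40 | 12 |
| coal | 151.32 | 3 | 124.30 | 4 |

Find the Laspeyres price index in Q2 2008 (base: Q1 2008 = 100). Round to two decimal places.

126.70

Laspeyres price index uses base-period quantities as weights.
ΣP(Q2 2008)·Q(Q1 2008) = 356.40×11 + 124.30×3 = 3920.4 + 372.9 = 4293.3
ΣP(Q1 2008)·Q(Q1 2008) = 266.77×11 + 151.32×3 = 2934.47 + 453.96 = 3388.43
Index = 4293.3 / 3388.43 × 100 = 126.7047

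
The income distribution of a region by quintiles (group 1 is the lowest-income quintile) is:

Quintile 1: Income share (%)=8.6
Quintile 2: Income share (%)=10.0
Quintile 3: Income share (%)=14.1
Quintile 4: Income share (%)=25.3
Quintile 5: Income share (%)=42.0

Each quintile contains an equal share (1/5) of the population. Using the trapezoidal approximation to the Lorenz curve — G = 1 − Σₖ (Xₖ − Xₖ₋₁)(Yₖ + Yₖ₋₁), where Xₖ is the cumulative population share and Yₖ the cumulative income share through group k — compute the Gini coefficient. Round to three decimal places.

0.328

Cumulative income shares Yₖ: 0.0860, 0.1860, 0.3270, 0.5800, 1.0000
Σ (Xₖ−Xₖ₋₁)(Yₖ+Yₖ₋₁) = (1/5)(0.0860+0.0000) + (1/5)(0.1860+0.0860) + (1/5)(0.3270+0.1860) + (1/5)(0.5800+0.3270) + (1/5)(1.0000+0.5800)
  = 0.0172 + 0.0544 + 0.1026 + 0.1814 + 0.3160 = 0.6716
G = 1 − 0.6716 = 0.3284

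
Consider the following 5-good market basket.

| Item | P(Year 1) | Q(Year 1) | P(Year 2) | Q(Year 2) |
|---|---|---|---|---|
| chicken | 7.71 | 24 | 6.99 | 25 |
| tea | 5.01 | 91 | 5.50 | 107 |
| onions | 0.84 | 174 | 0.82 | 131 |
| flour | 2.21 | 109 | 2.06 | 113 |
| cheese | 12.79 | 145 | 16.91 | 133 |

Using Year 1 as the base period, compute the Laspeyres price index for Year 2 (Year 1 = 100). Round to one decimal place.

Laspeyres price index uses base-period quantities as weights.
ΣP(Year 2)·Q(Year 1) = 6.99×24 + 5.50×91 + 0.82×174 + 2.06×109 + 16.91×145 = 167.76 + 500.5 + 142.68 + 224.54 + 2451.95 = 3487.43
ΣP(Year 1)·Q(Year 1) = 7.71×24 + 5.01×91 + 0.84×174 + 2.21×109 + 12.79×145 = 185.04 + 455.91 + 146.16 + 240.89 + 1854.55 = 2882.55
Index = 3487.43 / 2882.55 × 100 = 120.9842

121.0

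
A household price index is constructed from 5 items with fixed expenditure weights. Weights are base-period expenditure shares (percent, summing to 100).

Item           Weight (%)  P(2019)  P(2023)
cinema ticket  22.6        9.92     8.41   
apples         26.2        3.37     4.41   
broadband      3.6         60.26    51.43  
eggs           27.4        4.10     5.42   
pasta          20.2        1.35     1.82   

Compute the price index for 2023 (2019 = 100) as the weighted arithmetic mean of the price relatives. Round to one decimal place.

120.0

cinema ticket: 22.6 × (8.41/9.92) = 22.6 × 0.847782 = 19.1599
apples: 26.2 × (4.41/3.37) = 26.2 × 1.308605 = 34.2855
broadband: 3.6 × (51.43/60.26) = 3.6 × 0.853468 = 3.0725
eggs: 27.4 × (5.42/4.10) = 27.4 × 1.321951 = 36.2215
pasta: 20.2 × (1.82/1.35) = 20.2 × 1.348148 = 27.2326
Index = Σ wᵢ·(p₁ᵢ/p₀ᵢ) = 19.1599 + 34.2855 + 3.0725 + 36.2215 + 27.2326 = 119.9719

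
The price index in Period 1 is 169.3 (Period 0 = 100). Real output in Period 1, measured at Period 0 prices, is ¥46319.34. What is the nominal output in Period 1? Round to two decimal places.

Nominal = Real × (Index/100) = 46319.34 × (169.3/100)
        = 46319.34 × 1.693 = 78418.6426

78418.64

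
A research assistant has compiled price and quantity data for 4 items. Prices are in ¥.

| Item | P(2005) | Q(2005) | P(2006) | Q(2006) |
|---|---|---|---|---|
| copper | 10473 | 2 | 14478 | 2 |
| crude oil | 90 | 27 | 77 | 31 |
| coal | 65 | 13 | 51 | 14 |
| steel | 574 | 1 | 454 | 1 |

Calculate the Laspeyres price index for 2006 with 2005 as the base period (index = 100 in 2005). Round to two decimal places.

Laspeyres price index uses base-period quantities as weights.
ΣP(2006)·Q(2005) = 14478×2 + 77×27 + 51×13 + 454×1 = 28956 + 2079 + 663 + 454 = 32152
ΣP(2005)·Q(2005) = 10473×2 + 90×27 + 65×13 + 574×1 = 20946 + 2430 + 845 + 574 = 24795
Index = 32152 / 24795 × 100 = 129.6713

129.67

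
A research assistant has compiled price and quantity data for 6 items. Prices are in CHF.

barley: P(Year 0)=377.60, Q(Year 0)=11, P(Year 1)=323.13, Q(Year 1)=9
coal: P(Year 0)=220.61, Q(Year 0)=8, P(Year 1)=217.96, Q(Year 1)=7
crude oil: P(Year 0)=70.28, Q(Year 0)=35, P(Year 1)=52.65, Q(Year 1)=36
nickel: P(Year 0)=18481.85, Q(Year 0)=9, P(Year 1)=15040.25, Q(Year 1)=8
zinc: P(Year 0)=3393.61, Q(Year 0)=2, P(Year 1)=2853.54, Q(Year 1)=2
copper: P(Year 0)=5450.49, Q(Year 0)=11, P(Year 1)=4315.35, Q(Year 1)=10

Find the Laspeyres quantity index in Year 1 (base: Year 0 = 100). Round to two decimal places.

89.71

Laspeyres quantity index uses base-period prices as weights.
ΣP(Year 0)·Q(Year 1) = 377.60×9 + 220.61×7 + 70.28×36 + 18481.85×8 + 3393.61×2 + 5450.49×10 = 3398.4 + 1544.27 + 2530.08 + 147854.8 + 6787.22 + 54504.9 = 216619.67
ΣP(Year 0)·Q(Year 0) = 377.60×11 + 220.61×8 + 70.28×35 + 18481.85×9 + 3393.61×2 + 5450.49×11 = 4153.6 + 1764.88 + 2459.8 + 166336.65 + 6787.22 + 59955.39 = 241457.54
Index = 216619.67 / 241457.54 × 100 = 89.7134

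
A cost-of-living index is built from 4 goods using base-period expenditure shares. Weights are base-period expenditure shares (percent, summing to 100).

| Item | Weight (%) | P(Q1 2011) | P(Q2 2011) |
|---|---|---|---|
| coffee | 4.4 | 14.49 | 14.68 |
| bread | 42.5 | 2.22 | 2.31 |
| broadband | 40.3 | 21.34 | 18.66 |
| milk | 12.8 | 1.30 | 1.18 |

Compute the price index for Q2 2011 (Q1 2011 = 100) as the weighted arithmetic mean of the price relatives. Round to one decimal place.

95.5

coffee: 4.4 × (14.68/14.49) = 4.4 × 1.013112 = 4.4577
bread: 42.5 × (2.31/2.22) = 42.5 × 1.040541 = 44.2230
broadband: 40.3 × (18.66/21.34) = 40.3 × 0.874414 = 35.2389
milk: 12.8 × (1.18/1.30) = 12.8 × 0.907692 = 11.6185
Index = Σ wᵢ·(p₁ᵢ/p₀ᵢ) = 4.4577 + 44.2230 + 35.2389 + 11.6185 = 95.5380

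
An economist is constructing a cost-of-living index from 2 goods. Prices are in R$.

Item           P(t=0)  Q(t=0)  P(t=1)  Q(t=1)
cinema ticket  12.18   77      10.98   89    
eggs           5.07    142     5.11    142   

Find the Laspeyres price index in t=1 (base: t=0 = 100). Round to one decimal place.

94.8

Laspeyres price index uses base-period quantities as weights.
ΣP(t=1)·Q(t=0) = 10.98×77 + 5.11×142 = 845.46 + 725.62 = 1571.08
ΣP(t=0)·Q(t=0) = 12.18×77 + 5.07×142 = 937.86 + 719.94 = 1657.8
Index = 1571.08 / 1657.8 × 100 = 94.7690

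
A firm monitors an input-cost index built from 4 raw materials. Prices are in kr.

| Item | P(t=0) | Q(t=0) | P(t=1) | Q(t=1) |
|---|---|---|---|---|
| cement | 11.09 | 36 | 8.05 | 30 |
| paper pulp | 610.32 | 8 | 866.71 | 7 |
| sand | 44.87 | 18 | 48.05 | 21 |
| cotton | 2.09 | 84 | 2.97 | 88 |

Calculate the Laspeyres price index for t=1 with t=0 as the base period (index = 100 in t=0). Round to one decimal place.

133.1

Laspeyres price index uses base-period quantities as weights.
ΣP(t=1)·Q(t=0) = 8.05×36 + 866.71×8 + 48.05×18 + 2.97×84 = 289.8 + 6933.68 + 864.9 + 249.48 = 8337.86
ΣP(t=0)·Q(t=0) = 11.09×36 + 610.32×8 + 44.87×18 + 2.09×84 = 399.24 + 4882.56 + 807.66 + 175.56 = 6265.02
Index = 8337.86 / 6265.02 × 100 = 133.0859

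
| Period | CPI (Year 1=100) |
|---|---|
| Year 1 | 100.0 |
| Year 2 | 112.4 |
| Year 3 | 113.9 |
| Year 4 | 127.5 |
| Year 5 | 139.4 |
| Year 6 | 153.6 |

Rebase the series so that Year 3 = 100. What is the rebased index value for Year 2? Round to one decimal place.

Rebased(Year 2) = 112.4 / 113.9 × 100 = 98.6831

98.7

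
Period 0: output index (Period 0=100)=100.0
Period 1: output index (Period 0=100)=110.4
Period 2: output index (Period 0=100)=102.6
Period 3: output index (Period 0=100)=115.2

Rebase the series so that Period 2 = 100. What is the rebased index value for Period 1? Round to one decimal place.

Rebased(Period 1) = 110.4 / 102.6 × 100 = 107.6023

107.6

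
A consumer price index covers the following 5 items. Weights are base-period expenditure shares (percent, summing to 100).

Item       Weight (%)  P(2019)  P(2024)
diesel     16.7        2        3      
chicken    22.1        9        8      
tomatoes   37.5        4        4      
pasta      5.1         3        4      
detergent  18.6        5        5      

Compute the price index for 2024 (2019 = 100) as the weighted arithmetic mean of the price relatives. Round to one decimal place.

107.6

diesel: 16.7 × (3/2) = 16.7 × 1.500000 = 25.0500
chicken: 22.1 × (8/9) = 22.1 × 0.888889 = 19.6444
tomatoes: 37.5 × (4/4) = 37.5 × 1.000000 = 37.5000
pasta: 5.1 × (4/3) = 5.1 × 1.333333 = 6.8000
detergent: 18.6 × (5/5) = 18.6 × 1.000000 = 18.6000
Index = Σ wᵢ·(p₁ᵢ/p₀ᵢ) = 25.0500 + 19.6444 + 37.5000 + 6.8000 + 18.6000 = 107.5944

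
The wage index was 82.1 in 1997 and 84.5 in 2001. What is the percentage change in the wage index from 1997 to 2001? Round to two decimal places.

Change = (84.5 − 82.1) / 82.1 × 100
       = 2.4 / 82.1 × 100 = 2.9233%

2.92%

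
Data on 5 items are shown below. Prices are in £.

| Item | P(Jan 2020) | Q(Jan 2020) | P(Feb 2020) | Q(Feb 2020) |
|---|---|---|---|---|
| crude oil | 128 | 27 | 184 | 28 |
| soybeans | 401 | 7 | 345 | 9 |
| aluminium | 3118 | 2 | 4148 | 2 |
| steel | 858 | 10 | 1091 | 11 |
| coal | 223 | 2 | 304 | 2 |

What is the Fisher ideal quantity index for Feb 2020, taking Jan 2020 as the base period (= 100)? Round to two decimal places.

107.76

Laspeyres component (base-period weights):
ΣP(Jan 2020)Q(Feb 2020) = 128×28 + 401×9 + 3118×2 + 858×11 + 223×2 = 3584 + 3609 + 6236 + 9438 + 446 = 23313
ΣP(Jan 2020)Q(Jan 2020) = 128×27 + 401×7 + 3118×2 + 858×10 + 223×2 = 3456 + 2807 + 6236 + 8580 + 446 = 21525
L = 23313 / 21525 × 100 = 108.3066
Paasche component (current-period weights):
ΣP(Feb 2020)Q(Feb 2020) = 184×28 + 345×9 + 4148×2 + 1091×11 + 304×2 = 5152 + 3105 + 8296 + 12001 + 608 = 29162
ΣP(Feb 2020)Q(Jan 2020) = 184×27 + 345×7 + 4148×2 + 1091×10 + 304×2 = 4968 + 2415 + 8296 + 10910 + 608 = 27197
P = 29162 / 27197 × 100 = 107.2251
Fisher = √(L × P) = √(108.3066 × 107.2251) = 107.7645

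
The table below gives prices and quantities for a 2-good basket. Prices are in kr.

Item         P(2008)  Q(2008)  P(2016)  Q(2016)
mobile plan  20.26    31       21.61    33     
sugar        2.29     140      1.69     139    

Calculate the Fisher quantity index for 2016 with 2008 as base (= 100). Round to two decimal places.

Laspeyres component (base-period weights):
ΣP(2008)Q(2016) = 20.26×33 + 2.29×139 = 668.58 + 318.31 = 986.89
ΣP(2008)Q(2008) = 20.26×31 + 2.29×140 = 628.06 + 320.6 = 948.66
L = 986.89 / 948.66 × 100 = 104.0299
Paasche component (current-period weights):
ΣP(2016)Q(2016) = 21.61×33 + 1.69×139 = 713.13 + 234.91 = 948.04
ΣP(2016)Q(2008) = 21.61×31 + 1.69×140 = 669.91 + 236.6 = 906.51
P = 948.04 / 906.51 × 100 = 104.5813
Fisher = √(L × P) = √(104.0299 × 104.5813) = 104.3052

104.31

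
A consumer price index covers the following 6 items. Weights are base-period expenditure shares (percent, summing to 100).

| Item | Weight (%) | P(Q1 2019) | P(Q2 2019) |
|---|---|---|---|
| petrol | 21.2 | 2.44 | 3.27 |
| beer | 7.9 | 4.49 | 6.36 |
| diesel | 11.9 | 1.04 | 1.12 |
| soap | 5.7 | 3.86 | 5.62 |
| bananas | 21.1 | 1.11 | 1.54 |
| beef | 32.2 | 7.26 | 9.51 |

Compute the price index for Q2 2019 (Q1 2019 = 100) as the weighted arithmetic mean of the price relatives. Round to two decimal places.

132.17

petrol: 21.2 × (3.27/2.44) = 21.2 × 1.340164 = 28.4115
beer: 7.9 × (6.36/4.49) = 7.9 × 1.416481 = 11.1902
diesel: 11.9 × (1.12/1.04) = 11.9 × 1.076923 = 12.8154
soap: 5.7 × (5.62/3.86) = 5.7 × 1.455959 = 8.2990
bananas: 21.1 × (1.54/1.11) = 21.1 × 1.387387 = 29.2739
beef: 32.2 × (9.51/7.26) = 32.2 × 1.309917 = 42.1793
Index = Σ wᵢ·(p₁ᵢ/p₀ᵢ) = 28.4115 + 11.1902 + 12.8154 + 8.2990 + 29.2739 + 42.1793 = 132.1692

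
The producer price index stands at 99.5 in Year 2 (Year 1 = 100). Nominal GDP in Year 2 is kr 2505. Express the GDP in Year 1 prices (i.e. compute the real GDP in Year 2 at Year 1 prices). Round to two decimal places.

2517.59

Real = Nominal ÷ (Index/100) = 2505 ÷ (99.5/100)
     = 2505 ÷ 0.995 = 2517.5879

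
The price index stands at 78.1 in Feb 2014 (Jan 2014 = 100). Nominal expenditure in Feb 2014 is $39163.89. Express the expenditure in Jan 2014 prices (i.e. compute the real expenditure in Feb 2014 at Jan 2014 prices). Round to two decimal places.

Real = Nominal ÷ (Index/100) = 39163.89 ÷ (78.1/100)
     = 39163.89 ÷ 0.781 = 50145.8259

50145.83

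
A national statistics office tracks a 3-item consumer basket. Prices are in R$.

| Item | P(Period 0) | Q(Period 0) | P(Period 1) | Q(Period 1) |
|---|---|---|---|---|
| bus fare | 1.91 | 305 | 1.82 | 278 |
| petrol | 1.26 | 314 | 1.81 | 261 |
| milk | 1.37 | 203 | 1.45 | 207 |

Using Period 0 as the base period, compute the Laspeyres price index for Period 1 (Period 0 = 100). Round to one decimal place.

112.9

Laspeyres price index uses base-period quantities as weights.
ΣP(Period 1)·Q(Period 0) = 1.82×305 + 1.81×314 + 1.45×203 = 555.1 + 568.34 + 294.35 = 1417.79
ΣP(Period 0)·Q(Period 0) = 1.91×305 + 1.26×314 + 1.37×203 = 582.55 + 395.64 + 278.11 = 1256.3
Index = 1417.79 / 1256.3 × 100 = 112.8544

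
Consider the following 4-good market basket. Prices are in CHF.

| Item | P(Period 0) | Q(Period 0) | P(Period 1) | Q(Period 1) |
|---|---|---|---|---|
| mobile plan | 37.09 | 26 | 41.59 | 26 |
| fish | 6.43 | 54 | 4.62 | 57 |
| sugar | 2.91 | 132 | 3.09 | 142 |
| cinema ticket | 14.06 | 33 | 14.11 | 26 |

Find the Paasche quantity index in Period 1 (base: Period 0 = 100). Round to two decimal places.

Paasche quantity index uses current-period prices as weights.
ΣP(Period 1)·Q(Period 1) = 41.59×26 + 4.62×57 + 3.09×142 + 14.11×26 = 1081.34 + 263.34 + 438.78 + 366.86 = 2150.32
ΣP(Period 1)·Q(Period 0) = 41.59×26 + 4.62×54 + 3.09×132 + 14.11×33 = 1081.34 + 249.48 + 407.88 + 465.63 = 2204.33
Index = 2150.32 / 2204.33 × 100 = 97.5498

97.55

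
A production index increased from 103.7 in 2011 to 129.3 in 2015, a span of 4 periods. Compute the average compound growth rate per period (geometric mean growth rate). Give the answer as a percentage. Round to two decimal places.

Growth factor = (129.3/103.7)^(1/4) = (1.246866)^(1/4) = 1.056708
Growth rate = 1.056708 − 1 = 0.056708 = 5.6708%

5.67%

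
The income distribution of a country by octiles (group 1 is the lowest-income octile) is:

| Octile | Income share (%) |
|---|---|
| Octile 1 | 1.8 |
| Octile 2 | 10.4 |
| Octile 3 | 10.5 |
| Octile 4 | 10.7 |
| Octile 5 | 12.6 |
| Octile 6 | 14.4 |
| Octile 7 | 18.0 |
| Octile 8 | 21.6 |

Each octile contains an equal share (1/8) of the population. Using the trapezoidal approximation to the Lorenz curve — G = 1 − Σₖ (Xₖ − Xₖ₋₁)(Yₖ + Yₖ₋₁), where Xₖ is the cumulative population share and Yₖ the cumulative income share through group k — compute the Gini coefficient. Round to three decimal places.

Cumulative income shares Yₖ: 0.0180, 0.1220, 0.2270, 0.3340, 0.4600, 0.6040, 0.7840, 1.0000
Σ (Xₖ−Xₖ₋₁)(Yₖ+Yₖ₋₁) = (1/8)(0.0180+0.0000) + (1/8)(0.1220+0.0180) + (1/8)(0.2270+0.1220) + (1/8)(0.3340+0.2270) + (1/8)(0.4600+0.3340) + (1/8)(0.6040+0.4600) + (1/8)(0.7840+0.6040) + (1/8)(1.0000+0.7840)
  = 0.0023 + 0.0175 + 0.0436 + 0.0701 + 0.0993 + 0.1330 + 0.1735 + 0.2230 = 0.7623
G = 1 − 0.7623 = 0.2377

0.238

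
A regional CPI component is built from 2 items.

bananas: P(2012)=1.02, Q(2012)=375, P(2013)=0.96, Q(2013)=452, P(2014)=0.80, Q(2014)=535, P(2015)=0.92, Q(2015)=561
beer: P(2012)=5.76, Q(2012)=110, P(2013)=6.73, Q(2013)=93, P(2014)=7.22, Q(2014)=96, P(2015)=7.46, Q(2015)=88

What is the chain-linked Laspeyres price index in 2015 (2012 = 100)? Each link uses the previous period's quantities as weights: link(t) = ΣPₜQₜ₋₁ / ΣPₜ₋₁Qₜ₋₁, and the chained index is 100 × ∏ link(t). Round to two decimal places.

Link 2012→2013:
ΣP(2013)Q(2012) = 0.96×375 + 6.73×110 = 360 + 740.3 = 1100.3
ΣP(2012)Q(2012) = 1.02×375 + 5.76×110 = 382.5 + 633.6 = 1016.1
link = 1100.3/1016.1 = 1.082866
Link 2013→2014:
ΣP(2014)Q(2013) = 0.80×452 + 7.22×93 = 361.6 + 671.46 = 1033.06
ΣP(2013)Q(2013) = 0.96×452 + 6.73×93 = 433.92 + 625.89 = 1059.81
link = 1033.06/1059.81 = 0.974760
Link 2014→2015:
ΣP(2015)Q(2014) = 0.92×535 + 7.46×96 = 492.2 + 716.16 = 1208.36
ΣP(2014)Q(2014) = 0.80×535 + 7.22×96 = 428 + 693.12 = 1121.12
link = 1208.36/1121.12 = 1.077815
Chained index = 100 × 1.082866 × 0.974760 × 1.077815 = 113.7670

113.77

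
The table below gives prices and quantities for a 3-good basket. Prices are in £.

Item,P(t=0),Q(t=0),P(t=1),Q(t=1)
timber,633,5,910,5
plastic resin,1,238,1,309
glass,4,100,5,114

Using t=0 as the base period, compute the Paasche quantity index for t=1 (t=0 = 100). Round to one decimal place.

102.7

Paasche quantity index uses current-period prices as weights.
ΣP(t=1)·Q(t=1) = 910×5 + 1×309 + 5×114 = 4550 + 309 + 570 = 5429
ΣP(t=1)·Q(t=0) = 910×5 + 1×238 + 5×100 = 4550 + 238 + 500 = 5288
Index = 5429 / 5288 × 100 = 102.6664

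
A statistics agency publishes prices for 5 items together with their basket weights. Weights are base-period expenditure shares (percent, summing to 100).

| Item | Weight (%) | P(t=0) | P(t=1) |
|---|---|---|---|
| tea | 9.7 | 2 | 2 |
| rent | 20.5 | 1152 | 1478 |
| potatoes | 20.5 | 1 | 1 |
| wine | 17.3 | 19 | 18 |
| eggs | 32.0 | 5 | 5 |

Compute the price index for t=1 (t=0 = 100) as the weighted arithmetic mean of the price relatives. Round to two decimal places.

tea: 9.7 × (2/2) = 9.7 × 1.000000 = 9.7000
rent: 20.5 × (1478/1152) = 20.5 × 1.282986 = 26.3012
potatoes: 20.5 × (1/1) = 20.5 × 1.000000 = 20.5000
wine: 17.3 × (18/19) = 17.3 × 0.947368 = 16.3895
eggs: 32.0 × (5/5) = 32.0 × 1.000000 = 32.0000
Index = Σ wᵢ·(p₁ᵢ/p₀ᵢ) = 9.7000 + 26.3012 + 20.5000 + 16.3895 + 32.0000 = 104.8907

104.89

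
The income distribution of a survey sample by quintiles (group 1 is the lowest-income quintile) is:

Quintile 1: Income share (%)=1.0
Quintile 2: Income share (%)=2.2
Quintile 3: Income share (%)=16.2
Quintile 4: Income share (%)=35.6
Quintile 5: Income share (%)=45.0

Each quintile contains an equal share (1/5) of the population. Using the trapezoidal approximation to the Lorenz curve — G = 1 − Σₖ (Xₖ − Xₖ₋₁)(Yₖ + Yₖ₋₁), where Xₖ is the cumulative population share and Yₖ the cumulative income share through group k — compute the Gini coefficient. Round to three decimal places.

Cumulative income shares Yₖ: 0.0100, 0.0320, 0.1940, 0.5500, 1.0000
Σ (Xₖ−Xₖ₋₁)(Yₖ+Yₖ₋₁) = (1/5)(0.0100+0.0000) + (1/5)(0.0320+0.0100) + (1/5)(0.1940+0.0320) + (1/5)(0.5500+0.1940) + (1/5)(1.0000+0.5500)
  = 0.0020 + 0.0084 + 0.0452 + 0.1488 + 0.3100 = 0.5144
G = 1 − 0.5144 = 0.4856

0.486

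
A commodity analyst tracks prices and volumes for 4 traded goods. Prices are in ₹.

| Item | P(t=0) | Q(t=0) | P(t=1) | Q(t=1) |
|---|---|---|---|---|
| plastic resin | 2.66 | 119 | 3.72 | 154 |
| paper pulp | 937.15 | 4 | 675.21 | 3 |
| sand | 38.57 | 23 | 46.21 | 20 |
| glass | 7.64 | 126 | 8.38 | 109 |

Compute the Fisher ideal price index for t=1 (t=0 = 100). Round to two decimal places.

90.44

Laspeyres component (base-period weights):
ΣP(t=1)Q(t=0) = 3.72×119 + 675.21×4 + 46.21×23 + 8.38×126 = 442.68 + 2700.84 + 1062.83 + 1055.88 = 5262.23
ΣP(t=0)Q(t=0) = 2.66×119 + 937.15×4 + 38.57×23 + 7.64×126 = 316.54 + 3748.6 + 887.11 + 962.64 = 5914.89
L = 5262.23 / 5914.89 × 100 = 88.9658
Paasche component (current-period weights):
ΣP(t=1)Q(t=1) = 3.72×154 + 675.21×3 + 46.21×20 + 8.38×109 = 572.88 + 2025.63 + 924.2 + 913.42 = 4436.13
ΣP(t=0)Q(t=1) = 2.66×154 + 937.15×3 + 38.57×20 + 7.64×109 = 409.64 + 2811.45 + 771.4 + 832.76 = 4825.25
P = 4436.13 / 4825.25 × 100 = 91.9358
Fisher = √(L × P) = √(88.9658 × 91.9358) = 90.4386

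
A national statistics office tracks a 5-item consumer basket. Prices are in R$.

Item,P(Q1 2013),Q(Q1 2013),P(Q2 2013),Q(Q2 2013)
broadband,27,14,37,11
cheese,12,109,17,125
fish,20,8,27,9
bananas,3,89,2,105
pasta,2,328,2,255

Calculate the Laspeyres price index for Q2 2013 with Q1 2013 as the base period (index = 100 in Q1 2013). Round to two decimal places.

123.55

Laspeyres price index uses base-period quantities as weights.
ΣP(Q2 2013)·Q(Q1 2013) = 37×14 + 17×109 + 27×8 + 2×89 + 2×328 = 518 + 1853 + 216 + 178 + 656 = 3421
ΣP(Q1 2013)·Q(Q1 2013) = 27×14 + 12×109 + 20×8 + 3×89 + 2×328 = 378 + 1308 + 160 + 267 + 656 = 2769
Index = 3421 / 2769 × 100 = 123.5464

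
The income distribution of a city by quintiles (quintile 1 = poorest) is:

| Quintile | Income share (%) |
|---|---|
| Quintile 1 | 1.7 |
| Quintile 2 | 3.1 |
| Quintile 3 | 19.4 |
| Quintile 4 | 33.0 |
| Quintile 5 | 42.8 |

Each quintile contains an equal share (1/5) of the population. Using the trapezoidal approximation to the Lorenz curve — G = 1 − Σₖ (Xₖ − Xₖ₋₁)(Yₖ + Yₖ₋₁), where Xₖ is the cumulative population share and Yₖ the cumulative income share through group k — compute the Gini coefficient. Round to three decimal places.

Cumulative income shares Yₖ: 0.0170, 0.0480, 0.2420, 0.5720, 1.0000
Σ (Xₖ−Xₖ₋₁)(Yₖ+Yₖ₋₁) = (1/5)(0.0170+0.0000) + (1/5)(0.0480+0.0170) + (1/5)(0.2420+0.0480) + (1/5)(0.5720+0.2420) + (1/5)(1.0000+0.5720)
  = 0.0034 + 0.0130 + 0.0580 + 0.1628 + 0.3144 = 0.5516
G = 1 − 0.5516 = 0.4484

0.448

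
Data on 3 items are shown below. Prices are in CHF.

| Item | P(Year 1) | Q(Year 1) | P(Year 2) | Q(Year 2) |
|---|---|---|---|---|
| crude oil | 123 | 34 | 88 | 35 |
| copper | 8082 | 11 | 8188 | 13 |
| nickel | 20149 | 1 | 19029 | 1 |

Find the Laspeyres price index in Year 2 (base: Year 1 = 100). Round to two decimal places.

98.99

Laspeyres price index uses base-period quantities as weights.
ΣP(Year 2)·Q(Year 1) = 88×34 + 8188×11 + 19029×1 = 2992 + 90068 + 19029 = 112089
ΣP(Year 1)·Q(Year 1) = 123×34 + 8082×11 + 20149×1 = 4182 + 88902 + 20149 = 113233
Index = 112089 / 113233 × 100 = 98.9897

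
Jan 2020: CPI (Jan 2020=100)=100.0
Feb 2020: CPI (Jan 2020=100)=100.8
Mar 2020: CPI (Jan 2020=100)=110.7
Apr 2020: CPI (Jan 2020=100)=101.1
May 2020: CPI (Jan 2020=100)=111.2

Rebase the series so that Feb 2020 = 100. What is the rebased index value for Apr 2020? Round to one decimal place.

Rebased(Apr 2020) = 101.1 / 100.8 × 100 = 100.2976

100.3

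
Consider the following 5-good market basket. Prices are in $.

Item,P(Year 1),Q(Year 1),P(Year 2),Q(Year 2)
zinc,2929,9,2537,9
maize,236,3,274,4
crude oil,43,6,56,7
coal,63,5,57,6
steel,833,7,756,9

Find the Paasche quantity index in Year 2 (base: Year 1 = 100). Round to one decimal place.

Paasche quantity index uses current-period prices as weights.
ΣP(Year 2)·Q(Year 2) = 2537×9 + 274×4 + 56×7 + 57×6 + 756×9 = 22833 + 1096 + 392 + 342 + 6804 = 31467
ΣP(Year 2)·Q(Year 1) = 2537×9 + 274×3 + 56×6 + 57×5 + 756×7 = 22833 + 822 + 336 + 285 + 5292 = 29568
Index = 31467 / 29568 × 100 = 106.4225

106.4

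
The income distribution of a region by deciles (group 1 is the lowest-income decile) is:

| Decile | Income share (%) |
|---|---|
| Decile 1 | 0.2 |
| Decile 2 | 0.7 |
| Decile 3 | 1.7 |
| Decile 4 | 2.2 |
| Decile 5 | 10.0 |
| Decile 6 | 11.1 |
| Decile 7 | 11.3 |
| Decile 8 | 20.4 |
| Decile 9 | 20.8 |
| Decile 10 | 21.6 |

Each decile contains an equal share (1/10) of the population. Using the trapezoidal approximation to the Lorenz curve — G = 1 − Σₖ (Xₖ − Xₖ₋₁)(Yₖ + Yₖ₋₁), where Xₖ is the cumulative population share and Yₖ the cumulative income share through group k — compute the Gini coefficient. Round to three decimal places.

Cumulative income shares Yₖ: 0.0020, 0.0090, 0.0260, 0.0480, 0.1480, 0.2590, 0.3720, 0.5760, 0.7840, 1.0000
Σ (Xₖ−Xₖ₋₁)(Yₖ+Yₖ₋₁) = (1/10)(0.0020+0.0000) + (1/10)(0.0090+0.0020) + (1/10)(0.0260+0.0090) + (1/10)(0.0480+0.0260) + (1/10)(0.1480+0.0480) + (1/10)(0.2590+0.1480) + (1/10)(0.3720+0.2590) + (1/10)(0.5760+0.3720) + (1/10)(0.7840+0.5760) + (1/10)(1.0000+0.7840)
  = 0.0002 + 0.0011 + 0.0035 + 0.0074 + 0.0196 + 0.0407 + 0.0631 + 0.0948 + 0.1360 + 0.1784 = 0.5448
G = 1 − 0.5448 = 0.4552

0.455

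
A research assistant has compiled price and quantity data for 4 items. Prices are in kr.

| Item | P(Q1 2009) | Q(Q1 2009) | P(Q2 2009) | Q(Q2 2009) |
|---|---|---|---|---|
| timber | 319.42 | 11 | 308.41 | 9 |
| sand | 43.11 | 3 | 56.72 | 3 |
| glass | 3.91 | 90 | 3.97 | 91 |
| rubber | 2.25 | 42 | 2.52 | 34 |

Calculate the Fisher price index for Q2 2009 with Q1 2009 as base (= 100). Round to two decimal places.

98.59

Laspeyres component (base-period weights):
ΣP(Q2 2009)Q(Q1 2009) = 308.41×11 + 56.72×3 + 3.97×90 + 2.52×42 = 3392.51 + 170.16 + 357.3 + 105.84 = 4025.81
ΣP(Q1 2009)Q(Q1 2009) = 319.42×11 + 43.11×3 + 3.91×90 + 2.25×42 = 3513.62 + 129.33 + 351.9 + 94.5 = 4089.35
L = 4025.81 / 4089.35 × 100 = 98.4462
Paasche component (current-period weights):
ΣP(Q2 2009)Q(Q2 2009) = 308.41×9 + 56.72×3 + 3.97×91 + 2.52×34 = 2775.69 + 170.16 + 361.27 + 85.68 = 3392.8
ΣP(Q1 2009)Q(Q2 2009) = 319.42×9 + 43.11×3 + 3.91×91 + 2.25×34 = 2874.78 + 129.33 + 355.81 + 76.5 = 3436.42
P = 3392.8 / 3436.42 × 100 = 98.7307
Fisher = √(L × P) = √(98.4462 × 98.7307) = 98.5883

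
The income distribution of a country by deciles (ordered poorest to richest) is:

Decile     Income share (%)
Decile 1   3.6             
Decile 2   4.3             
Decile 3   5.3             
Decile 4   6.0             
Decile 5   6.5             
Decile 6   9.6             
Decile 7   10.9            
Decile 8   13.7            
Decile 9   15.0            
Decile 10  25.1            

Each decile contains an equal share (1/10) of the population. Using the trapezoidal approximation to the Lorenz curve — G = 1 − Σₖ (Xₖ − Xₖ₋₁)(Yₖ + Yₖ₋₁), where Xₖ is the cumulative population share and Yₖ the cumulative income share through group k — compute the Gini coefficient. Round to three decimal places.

0.328

Cumulative income shares Yₖ: 0.0360, 0.0790, 0.1320, 0.1920, 0.2570, 0.3530, 0.4620, 0.5990, 0.7490, 1.0000
Σ (Xₖ−Xₖ₋₁)(Yₖ+Yₖ₋₁) = (1/10)(0.0360+0.0000) + (1/10)(0.0790+0.0360) + (1/10)(0.1320+0.0790) + (1/10)(0.1920+0.1320) + (1/10)(0.2570+0.1920) + (1/10)(0.3530+0.2570) + (1/10)(0.4620+0.3530) + (1/10)(0.5990+0.4620) + (1/10)(0.7490+0.5990) + (1/10)(1.0000+0.7490)
  = 0.0036 + 0.0115 + 0.0211 + 0.0324 + 0.0449 + 0.0610 + 0.0815 + 0.1061 + 0.1348 + 0.1749 = 0.6718
G = 1 − 0.6718 = 0.3282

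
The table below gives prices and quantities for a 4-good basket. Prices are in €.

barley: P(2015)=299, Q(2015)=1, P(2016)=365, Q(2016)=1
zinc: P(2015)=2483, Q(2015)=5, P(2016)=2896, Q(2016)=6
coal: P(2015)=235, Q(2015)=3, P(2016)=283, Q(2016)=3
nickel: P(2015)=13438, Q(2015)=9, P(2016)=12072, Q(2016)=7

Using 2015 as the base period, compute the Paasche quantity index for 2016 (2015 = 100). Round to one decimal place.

82.9

Paasche quantity index uses current-period prices as weights.
ΣP(2016)·Q(2016) = 365×1 + 2896×6 + 283×3 + 12072×7 = 365 + 17376 + 849 + 84504 = 103094
ΣP(2016)·Q(2015) = 365×1 + 2896×5 + 283×3 + 12072×9 = 365 + 14480 + 849 + 108648 = 124342
Index = 103094 / 124342 × 100 = 82.9116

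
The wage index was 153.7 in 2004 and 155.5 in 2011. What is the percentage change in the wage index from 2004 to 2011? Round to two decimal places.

Change = (155.5 − 153.7) / 153.7 × 100
       = 1.8 / 153.7 × 100 = 1.1711%

1.17%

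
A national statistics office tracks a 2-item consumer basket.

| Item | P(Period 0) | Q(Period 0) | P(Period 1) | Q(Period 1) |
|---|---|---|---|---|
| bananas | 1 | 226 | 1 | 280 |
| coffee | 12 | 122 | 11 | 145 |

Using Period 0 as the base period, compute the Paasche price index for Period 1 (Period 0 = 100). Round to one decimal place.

92.8

Paasche price index uses current-period quantities as weights.
ΣP(Period 1)·Q(Period 1) = 1×280 + 11×145 = 280 + 1595 = 1875
ΣP(Period 0)·Q(Period 1) = 1×280 + 12×145 = 280 + 1740 = 2020
Index = 1875 / 2020 × 100 = 92.8218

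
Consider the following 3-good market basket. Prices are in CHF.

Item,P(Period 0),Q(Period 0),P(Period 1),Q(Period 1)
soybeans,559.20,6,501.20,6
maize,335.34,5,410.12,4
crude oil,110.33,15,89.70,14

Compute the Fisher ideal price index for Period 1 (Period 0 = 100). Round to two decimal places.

95.17

Laspeyres component (base-period weights):
ΣP(Period 1)Q(Period 0) = 501.20×6 + 410.12×5 + 89.70×15 = 3007.2 + 2050.6 + 1345.5 = 6403.3
ΣP(Period 0)Q(Period 0) = 559.20×6 + 335.34×5 + 110.33×15 = 3355.2 + 1676.7 + 1654.95 = 6686.85
L = 6403.3 / 6686.85 × 100 = 95.7596
Paasche component (current-period weights):
ΣP(Period 1)Q(Period 1) = 501.20×6 + 410.12×4 + 89.70×14 = 3007.2 + 1640.48 + 1255.8 = 5903.48
ΣP(Period 0)Q(Period 1) = 559.20×6 + 335.34×4 + 110.33×14 = 3355.2 + 1341.36 + 1544.62 = 6241.18
P = 5903.48 / 6241.18 × 100 = 94.5892
Fisher = √(L × P) = √(95.7596 × 94.5892) = 95.1726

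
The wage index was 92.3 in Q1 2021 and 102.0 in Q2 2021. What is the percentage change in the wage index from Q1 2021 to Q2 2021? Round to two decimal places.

10.51%

Change = (102.0 − 92.3) / 92.3 × 100
       = 9.7 / 92.3 × 100 = 10.5092%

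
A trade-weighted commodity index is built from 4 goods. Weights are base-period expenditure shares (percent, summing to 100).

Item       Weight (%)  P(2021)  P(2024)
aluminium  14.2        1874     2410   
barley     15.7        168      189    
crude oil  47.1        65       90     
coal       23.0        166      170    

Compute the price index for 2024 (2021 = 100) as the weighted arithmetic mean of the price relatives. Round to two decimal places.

124.69

aluminium: 14.2 × (2410/1874) = 14.2 × 1.286019 = 18.2615
barley: 15.7 × (189/168) = 15.7 × 1.125000 = 17.6625
crude oil: 47.1 × (90/65) = 47.1 × 1.384615 = 65.2154
coal: 23.0 × (170/166) = 23.0 × 1.024096 = 23.5542
Index = Σ wᵢ·(p₁ᵢ/p₀ᵢ) = 18.2615 + 17.6625 + 65.2154 + 23.5542 = 124.6936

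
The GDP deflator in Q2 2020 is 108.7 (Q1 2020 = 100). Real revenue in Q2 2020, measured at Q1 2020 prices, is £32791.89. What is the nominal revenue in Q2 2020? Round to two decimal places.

Nominal = Real × (Index/100) = 32791.89 × (108.7/100)
        = 32791.89 × 1.087 = 35644.7844

35644.78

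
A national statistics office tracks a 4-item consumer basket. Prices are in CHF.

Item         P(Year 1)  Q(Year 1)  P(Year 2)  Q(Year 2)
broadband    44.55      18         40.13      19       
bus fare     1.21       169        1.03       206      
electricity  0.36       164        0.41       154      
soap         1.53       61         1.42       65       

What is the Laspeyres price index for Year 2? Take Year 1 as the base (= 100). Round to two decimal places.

Laspeyres price index uses base-period quantities as weights.
ΣP(Year 2)·Q(Year 1) = 40.13×18 + 1.03×169 + 0.41×164 + 1.42×61 = 722.34 + 174.07 + 67.24 + 86.62 = 1050.27
ΣP(Year 1)·Q(Year 1) = 44.55×18 + 1.21×169 + 0.36×164 + 1.53×61 = 801.9 + 204.49 + 59.04 + 93.33 = 1158.76
Index = 1050.27 / 1158.76 × 100 = 90.6374

90.64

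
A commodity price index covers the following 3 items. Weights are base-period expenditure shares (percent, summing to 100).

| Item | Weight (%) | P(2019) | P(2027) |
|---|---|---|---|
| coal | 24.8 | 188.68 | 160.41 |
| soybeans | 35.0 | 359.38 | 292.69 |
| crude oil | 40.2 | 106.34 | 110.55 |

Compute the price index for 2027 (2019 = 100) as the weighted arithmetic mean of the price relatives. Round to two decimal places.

91.38

coal: 24.8 × (160.41/188.68) = 24.8 × 0.850170 = 21.0842
soybeans: 35.0 × (292.69/359.38) = 35.0 × 0.814430 = 28.5051
crude oil: 40.2 × (110.55/106.34) = 40.2 × 1.039590 = 41.7915
Index = Σ wᵢ·(p₁ᵢ/p₀ᵢ) = 21.0842 + 28.5051 + 41.7915 = 91.3808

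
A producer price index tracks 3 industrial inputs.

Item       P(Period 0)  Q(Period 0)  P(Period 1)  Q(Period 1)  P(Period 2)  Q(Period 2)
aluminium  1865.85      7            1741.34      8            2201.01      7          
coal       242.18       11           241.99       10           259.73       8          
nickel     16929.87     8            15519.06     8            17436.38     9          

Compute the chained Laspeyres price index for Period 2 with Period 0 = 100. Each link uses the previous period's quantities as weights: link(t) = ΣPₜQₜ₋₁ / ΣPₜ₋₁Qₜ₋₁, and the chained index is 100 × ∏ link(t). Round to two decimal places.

Link Period 0→Period 1:
ΣP(Period 1)Q(Period 0) = 1741.34×7 + 241.99×11 + 15519.06×8 = 12189.38 + 2661.89 + 124152.48 = 139003.75
ΣP(Period 0)Q(Period 0) = 1865.85×7 + 242.18×11 + 16929.87×8 = 13060.95 + 2663.98 + 135438.96 = 151163.89
link = 139003.75/151163.89 = 0.919557
Link Period 1→Period 2:
ΣP(Period 2)Q(Period 1) = 2201.01×8 + 259.73×10 + 17436.38×8 = 17608.08 + 2597.3 + 139491.04 = 159696.42
ΣP(Period 1)Q(Period 1) = 1741.34×8 + 241.99×10 + 15519.06×8 = 13930.72 + 2419.9 + 124152.48 = 140503.1
link = 159696.42/140503.1 = 1.136604
Chained index = 100 × 0.919557 × 1.136604 = 104.5172

104.52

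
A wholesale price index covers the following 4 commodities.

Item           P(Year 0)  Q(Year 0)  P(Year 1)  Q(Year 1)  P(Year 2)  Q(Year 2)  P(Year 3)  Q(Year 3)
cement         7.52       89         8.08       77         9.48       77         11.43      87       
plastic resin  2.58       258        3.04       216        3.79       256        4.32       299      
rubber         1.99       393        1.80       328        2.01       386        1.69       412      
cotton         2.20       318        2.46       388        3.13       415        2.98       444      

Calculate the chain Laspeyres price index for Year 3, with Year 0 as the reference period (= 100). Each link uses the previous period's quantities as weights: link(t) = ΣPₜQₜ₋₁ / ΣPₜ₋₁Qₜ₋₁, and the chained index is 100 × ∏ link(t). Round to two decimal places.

Link Year 0→Year 1:
ΣP(Year 1)Q(Year 0) = 8.08×89 + 3.04×258 + 1.80×393 + 2.46×318 = 719.12 + 784.32 + 707.4 + 782.28 = 2993.12
ΣP(Year 0)Q(Year 0) = 7.52×89 + 2.58×258 + 1.99×393 + 2.20×318 = 669.28 + 665.64 + 782.07 + 699.6 = 2816.59
link = 2993.12/2816.59 = 1.062675
Link Year 1→Year 2:
ΣP(Year 2)Q(Year 1) = 9.48×77 + 3.79×216 + 2.01×328 + 3.13×388 = 729.96 + 818.64 + 659.28 + 1214.44 = 3422.32
ΣP(Year 1)Q(Year 1) = 8.08×77 + 3.04×216 + 1.80×328 + 2.46×388 = 622.16 + 656.64 + 590.4 + 954.48 = 2823.68
link = 3422.32/2823.68 = 1.212007
Link Year 2→Year 3:
ΣP(Year 3)Q(Year 2) = 11.43×77 + 4.32×256 + 1.69×386 + 2.98×415 = 880.11 + 1105.92 + 652.34 + 1236.7 = 3875.07
ΣP(Year 2)Q(Year 2) = 9.48×77 + 3.79×256 + 2.01×386 + 3.13×415 = 729.96 + 970.24 + 775.86 + 1298.95 = 3775.01
link = 3875.07/3775.01 = 1.026506
Chained index = 100 × 1.062675 × 1.212007 × 1.026506 = 132.2108

132.21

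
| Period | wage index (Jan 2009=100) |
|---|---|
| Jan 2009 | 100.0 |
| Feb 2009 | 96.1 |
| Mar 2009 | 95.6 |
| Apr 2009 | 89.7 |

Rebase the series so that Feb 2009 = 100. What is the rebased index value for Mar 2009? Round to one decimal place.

Rebased(Mar 2009) = 95.6 / 96.1 × 100 = 99.4797

99.5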